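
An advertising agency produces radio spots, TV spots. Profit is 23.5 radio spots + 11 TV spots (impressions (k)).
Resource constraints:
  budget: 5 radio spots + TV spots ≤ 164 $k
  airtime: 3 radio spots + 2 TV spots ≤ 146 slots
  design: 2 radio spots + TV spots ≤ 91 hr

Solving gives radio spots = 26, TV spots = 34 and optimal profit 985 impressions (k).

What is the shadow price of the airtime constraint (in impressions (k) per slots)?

4.5

Binding: budget and airtime. Non-binding: design (5 unused).
Slack constraints have shadow price 0 (complementary slackness).
Dual feasibility on the basic columns requires 5·y_budget + 3·y_airtime = 23.5, 1·y_budget + 2·y_airtime = 11.
Solving: y_budget = 2, y_airtime = 4.5.
Shadow price of airtime = 4.5.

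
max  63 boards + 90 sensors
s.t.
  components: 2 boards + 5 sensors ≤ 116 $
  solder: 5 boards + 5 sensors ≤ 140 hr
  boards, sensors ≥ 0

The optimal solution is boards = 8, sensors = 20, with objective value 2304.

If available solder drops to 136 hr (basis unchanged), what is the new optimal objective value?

2268

At the optimum: components uses 116 of 116 (binding); solder uses 140 of 140 (binding).
The binding rows give the dual system: 2·y_components + 5·y_solder = 63 and 5·y_components + 5·y_solder = 90.
Solving: y_components = 9, y_solder = 9.
Δz = y_solder·Δb = 9 × (-4) = -36, so new z* = 2304 − 36 = 2268.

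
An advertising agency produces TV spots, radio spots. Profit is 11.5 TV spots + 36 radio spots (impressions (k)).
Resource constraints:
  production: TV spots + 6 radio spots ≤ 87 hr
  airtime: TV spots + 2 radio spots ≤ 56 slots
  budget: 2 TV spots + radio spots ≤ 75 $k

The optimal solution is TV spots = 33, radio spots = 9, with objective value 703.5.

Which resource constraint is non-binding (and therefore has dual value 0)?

production: 87/87 (binding)
airtime: 51/56 (slack 5)
budget: 75/75 (binding)
By complementary slackness, a constraint with positive slack has shadow price 0 → airtime.

airtime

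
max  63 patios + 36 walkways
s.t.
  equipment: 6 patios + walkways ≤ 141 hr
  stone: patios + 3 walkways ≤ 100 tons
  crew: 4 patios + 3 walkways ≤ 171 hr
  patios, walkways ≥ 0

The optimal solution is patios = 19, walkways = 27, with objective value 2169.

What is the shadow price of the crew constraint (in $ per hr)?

0

Check each constraint at x*: equipment 141/141 (tight); stone 100/100 (tight); crew 157/171 (slack 14).
By complementary slackness, y = 0 for the non-binding constraint.
Dual feasibility on the basic columns requires 6·y_equipment + 1·y_stone = 63, 1·y_equipment + 3·y_stone = 36.
Solving: y_equipment = 9, y_stone = 9.
Shadow price of crew = 0.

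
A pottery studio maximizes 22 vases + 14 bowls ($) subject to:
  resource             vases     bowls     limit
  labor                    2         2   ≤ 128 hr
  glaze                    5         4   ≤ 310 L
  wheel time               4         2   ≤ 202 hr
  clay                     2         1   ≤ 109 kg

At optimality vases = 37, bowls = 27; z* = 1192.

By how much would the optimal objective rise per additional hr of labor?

3

Check each constraint at x*: labor 128/128 (tight); glaze 293/310 (slack 17); wheel time 202/202 (tight); clay 101/109 (slack 8).
Slack constraints have shadow price 0 (complementary slackness).
Dual feasibility on the basic columns requires 2·y_labor + 4·y_wheel time = 22, 2·y_labor + 2·y_wheel time = 14.
This yields shadow prices y_labor = 3, y_wheel time = 4.
Shadow price of labor = 3.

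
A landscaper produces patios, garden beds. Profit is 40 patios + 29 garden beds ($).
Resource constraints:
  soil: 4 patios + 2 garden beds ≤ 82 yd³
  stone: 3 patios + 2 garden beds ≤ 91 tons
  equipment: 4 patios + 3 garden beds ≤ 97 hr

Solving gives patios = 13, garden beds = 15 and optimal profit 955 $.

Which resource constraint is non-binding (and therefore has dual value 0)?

stone

soil: 82/82 (binding)
stone: 69/91 (slack 22)
equipment: 97/97 (binding)
By complementary slackness, a constraint with positive slack has shadow price 0 → stone.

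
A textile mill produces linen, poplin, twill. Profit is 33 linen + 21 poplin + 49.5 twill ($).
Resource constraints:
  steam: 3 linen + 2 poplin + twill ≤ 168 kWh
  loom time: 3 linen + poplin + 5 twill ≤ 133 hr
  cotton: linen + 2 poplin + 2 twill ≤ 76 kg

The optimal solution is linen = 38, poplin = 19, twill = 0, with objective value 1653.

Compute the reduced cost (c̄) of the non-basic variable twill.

-7.5

Check each constraint at x*: steam 152/168 (slack 16); loom time 133/133 (tight); cotton 76/76 (tight).
By complementary slackness, y = 0 for the non-binding constraint.
The binding rows give the dual system: 3·y_loom time + 1·y_cotton = 33 and 1·y_loom time + 2·y_cotton = 21.
This yields shadow prices y_loom time = 9, y_cotton = 6.
Reduced cost of twill: c₃ − yᵀa₃ = 49.5 − (9·5 + 6·2) = 49.5 − 57 = -7.5.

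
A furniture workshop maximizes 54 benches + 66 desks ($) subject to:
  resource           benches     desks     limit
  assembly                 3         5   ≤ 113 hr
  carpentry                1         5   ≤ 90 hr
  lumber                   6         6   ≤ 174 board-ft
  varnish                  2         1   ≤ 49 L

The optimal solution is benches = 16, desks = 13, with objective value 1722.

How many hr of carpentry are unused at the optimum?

carpentry used = 1·16 + 5·13 = 81; slack = 90 − 81 = 9.

9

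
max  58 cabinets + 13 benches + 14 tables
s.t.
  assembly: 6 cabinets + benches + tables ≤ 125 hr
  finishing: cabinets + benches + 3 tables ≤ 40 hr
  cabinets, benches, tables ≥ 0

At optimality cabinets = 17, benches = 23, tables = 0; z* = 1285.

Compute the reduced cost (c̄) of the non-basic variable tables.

At the optimum: assembly uses 125 of 125 (binding); finishing uses 40 of 40 (binding).
The binding rows give the dual system: 6·y_assembly + 1·y_finishing = 58 and 1·y_assembly + 1·y_finishing = 13.
→ y_assembly = 9 and y_finishing = 4.
Reduced cost of tables: c₃ − yᵀa₃ = 14 − (9·1 + 4·3) = 14 − 21 = -7.

-7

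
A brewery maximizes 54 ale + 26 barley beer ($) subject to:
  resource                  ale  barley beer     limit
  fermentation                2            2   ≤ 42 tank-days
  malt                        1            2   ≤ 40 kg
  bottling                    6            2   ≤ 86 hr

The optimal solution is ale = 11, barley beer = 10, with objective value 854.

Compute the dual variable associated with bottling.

Check each constraint at x*: fermentation 42/42 (tight); malt 31/40 (slack 9); bottling 86/86 (tight).
Since malt is not tight, its dual is 0.
From A_Bᵀ y = c: 2·y_fermentation + 6·y_bottling = 54; 2·y_fermentation + 2·y_bottling = 26.
→ y_fermentation = 6 and y_bottling = 7.
Shadow price of bottling = 7.

7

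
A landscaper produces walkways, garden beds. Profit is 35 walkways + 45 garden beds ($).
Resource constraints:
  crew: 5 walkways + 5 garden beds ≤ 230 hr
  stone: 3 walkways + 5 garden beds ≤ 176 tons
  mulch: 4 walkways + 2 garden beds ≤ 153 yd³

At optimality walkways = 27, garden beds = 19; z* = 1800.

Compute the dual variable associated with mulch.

0

Check each constraint at x*: crew 230/230 (tight); stone 176/176 (tight); mulch 146/153 (slack 7).
Slack constraints have shadow price 0 (complementary slackness).
The binding rows give the dual system: 5·y_crew + 3·y_stone = 35 and 5·y_crew + 5·y_stone = 45.
→ y_crew = 4 and y_stone = 5.
Shadow price of mulch = 0.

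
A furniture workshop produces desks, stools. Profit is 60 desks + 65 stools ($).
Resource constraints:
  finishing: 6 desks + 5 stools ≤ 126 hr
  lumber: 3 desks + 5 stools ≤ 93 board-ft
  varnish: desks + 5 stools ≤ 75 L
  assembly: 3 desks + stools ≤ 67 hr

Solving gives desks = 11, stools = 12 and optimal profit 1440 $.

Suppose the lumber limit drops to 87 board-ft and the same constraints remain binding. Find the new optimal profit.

1404

Check each constraint at x*: finishing 126/126 (tight); lumber 93/93 (tight); varnish 71/75 (slack 4); assembly 45/67 (slack 22).
Slack constraints have shadow price 0 (complementary slackness).
From A_Bᵀ y = c: 6·y_finishing + 3·y_lumber = 60; 5·y_finishing + 5·y_lumber = 65.
This yields shadow prices y_finishing = 7, y_lumber = 6.
Δz = y_lumber·Δb = 6 × (-6) = -36, so new z* = 1440 − 36 = 1404.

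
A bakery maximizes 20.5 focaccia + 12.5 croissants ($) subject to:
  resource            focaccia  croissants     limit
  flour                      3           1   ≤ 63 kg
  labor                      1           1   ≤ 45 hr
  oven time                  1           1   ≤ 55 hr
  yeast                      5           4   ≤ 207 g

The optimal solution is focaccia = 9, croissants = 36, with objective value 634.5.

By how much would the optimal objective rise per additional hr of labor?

8.5

Check each constraint at x*: flour 63/63 (tight); labor 45/45 (tight); oven time 45/55 (slack 10); yeast 189/207 (slack 18).
By complementary slackness, y = 0 for the non-binding constraints.
The binding rows give the dual system: 3·y_flour + 1·y_labor = 20.5 and 1·y_flour + 1·y_labor = 12.5.
Solving: y_flour = 4, y_labor = 8.5.
Shadow price of labor = 8.5.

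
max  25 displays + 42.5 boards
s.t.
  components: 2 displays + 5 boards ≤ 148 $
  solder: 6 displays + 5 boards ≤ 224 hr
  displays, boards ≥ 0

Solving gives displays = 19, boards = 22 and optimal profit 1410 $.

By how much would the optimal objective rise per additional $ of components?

6.5

Both components and solder are binding at x*.
The binding rows give the dual system: 2·y_components + 6·y_solder = 25 and 5·y_components + 5·y_solder = 42.5.
This yields shadow prices y_components = 6.5, y_solder = 2.
Shadow price of components = 6.5.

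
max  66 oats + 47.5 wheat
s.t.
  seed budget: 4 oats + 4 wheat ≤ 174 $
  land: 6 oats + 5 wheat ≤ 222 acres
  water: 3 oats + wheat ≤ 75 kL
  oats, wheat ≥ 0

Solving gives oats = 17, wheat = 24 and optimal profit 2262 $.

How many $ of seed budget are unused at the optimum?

10

seed budget used = 4·17 + 4·24 = 164; slack = 174 − 164 = 10.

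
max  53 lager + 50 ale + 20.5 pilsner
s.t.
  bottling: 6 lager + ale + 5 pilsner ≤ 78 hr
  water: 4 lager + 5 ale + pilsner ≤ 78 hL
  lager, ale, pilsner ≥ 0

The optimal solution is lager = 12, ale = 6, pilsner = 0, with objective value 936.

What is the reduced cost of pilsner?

Both bottling and water are binding at x*.
Dual feasibility on the basic columns requires 6·y_bottling + 4·y_water = 53, 1·y_bottling + 5·y_water = 50.
→ y_bottling = 2.5 and y_water = 9.5.
Reduced cost of pilsner: c₃ − yᵀa₃ = 20.5 − (2.5·5 + 9.5·1) = 20.5 − 22 = -1.5.

-1.5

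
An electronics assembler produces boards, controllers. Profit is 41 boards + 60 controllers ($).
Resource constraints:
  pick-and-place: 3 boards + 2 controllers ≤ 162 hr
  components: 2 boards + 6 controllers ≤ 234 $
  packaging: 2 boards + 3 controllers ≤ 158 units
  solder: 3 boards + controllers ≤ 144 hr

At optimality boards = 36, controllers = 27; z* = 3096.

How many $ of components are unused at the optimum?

components used = 2·36 + 6·27 = 234; slack = 234 − 234 = 0.

0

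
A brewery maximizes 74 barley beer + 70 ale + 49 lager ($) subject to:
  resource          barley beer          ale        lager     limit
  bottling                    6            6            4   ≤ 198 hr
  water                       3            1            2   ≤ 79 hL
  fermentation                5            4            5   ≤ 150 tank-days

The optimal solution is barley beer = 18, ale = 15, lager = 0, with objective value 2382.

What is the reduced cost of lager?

Check each constraint at x*: bottling 198/198 (tight); water 69/79 (slack 10); fermentation 150/150 (tight).
Slack constraints have shadow price 0 (complementary slackness).
Dual feasibility on the basic columns requires 6·y_bottling + 5·y_fermentation = 74, 6·y_bottling + 4·y_fermentation = 70.
Solving: y_bottling = 9, y_fermentation = 4.
Reduced cost of lager: c₃ − yᵀa₃ = 49 − (9·4 + 4·5) = 49 − 56 = -7.

-7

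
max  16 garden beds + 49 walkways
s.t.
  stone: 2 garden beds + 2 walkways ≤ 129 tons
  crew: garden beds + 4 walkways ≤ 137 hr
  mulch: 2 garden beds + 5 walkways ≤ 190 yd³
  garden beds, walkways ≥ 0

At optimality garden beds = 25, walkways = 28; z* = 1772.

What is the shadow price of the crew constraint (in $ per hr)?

At the optimum: stone uses 106 of 129 (slack = 23); crew uses 137 of 137 (binding); mulch uses 190 of 190 (binding).
By complementary slackness, y = 0 for the non-binding constraint.
The binding rows give the dual system: 1·y_crew + 2·y_mulch = 16 and 4·y_crew + 5·y_mulch = 49.
Solving: y_crew = 6, y_mulch = 5.
Shadow price of crew = 6.

6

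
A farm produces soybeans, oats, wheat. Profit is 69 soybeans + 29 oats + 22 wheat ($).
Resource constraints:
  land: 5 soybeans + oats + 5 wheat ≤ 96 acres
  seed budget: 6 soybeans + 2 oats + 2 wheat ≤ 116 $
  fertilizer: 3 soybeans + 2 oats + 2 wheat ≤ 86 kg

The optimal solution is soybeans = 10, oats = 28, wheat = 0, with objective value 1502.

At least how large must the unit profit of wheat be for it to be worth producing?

Check each constraint at x*: land 78/96 (slack 18); seed budget 116/116 (tight); fertilizer 86/86 (tight).
Since land is not tight, its dual is 0.
From A_Bᵀ y = c: 6·y_seed budget + 3·y_fertilizer = 69; 2·y_seed budget + 2·y_fertilizer = 29.
This yields shadow prices y_seed budget = 8.5, y_fertilizer = 6.
wheat enters the basis when its profit ≥ yᵀa₃ = 8.5·2 + 6·2 = 29.

29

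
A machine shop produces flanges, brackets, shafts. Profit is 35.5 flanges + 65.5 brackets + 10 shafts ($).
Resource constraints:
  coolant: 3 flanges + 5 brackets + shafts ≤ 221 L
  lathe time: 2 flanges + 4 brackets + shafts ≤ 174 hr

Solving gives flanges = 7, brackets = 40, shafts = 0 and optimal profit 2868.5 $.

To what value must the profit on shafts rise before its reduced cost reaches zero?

15

Both coolant and lathe time are binding at x*.
From A_Bᵀ y = c: 3·y_coolant + 2·y_lathe time = 35.5; 5·y_coolant + 4·y_lathe time = 65.5.
Solving: y_coolant = 5.5, y_lathe time = 9.5.
shafts enters the basis when its profit ≥ yᵀa₃ = 5.5·1 + 9.5·1 = 15.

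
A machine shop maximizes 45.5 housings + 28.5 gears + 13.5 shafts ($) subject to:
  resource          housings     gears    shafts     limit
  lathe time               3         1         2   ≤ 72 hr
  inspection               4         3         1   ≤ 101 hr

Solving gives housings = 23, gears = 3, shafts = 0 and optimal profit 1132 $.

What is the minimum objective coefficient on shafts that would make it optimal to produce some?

17

Check each constraint at x*: lathe time 72/72 (tight); inspection 101/101 (tight).
From A_Bᵀ y = c: 3·y_lathe time + 4·y_inspection = 45.5; 1·y_lathe time + 3·y_inspection = 28.5.
Solving: y_lathe time = 4.5, y_inspection = 8.
shafts enters the basis when its profit ≥ yᵀa₃ = 4.5·2 + 8·1 = 17.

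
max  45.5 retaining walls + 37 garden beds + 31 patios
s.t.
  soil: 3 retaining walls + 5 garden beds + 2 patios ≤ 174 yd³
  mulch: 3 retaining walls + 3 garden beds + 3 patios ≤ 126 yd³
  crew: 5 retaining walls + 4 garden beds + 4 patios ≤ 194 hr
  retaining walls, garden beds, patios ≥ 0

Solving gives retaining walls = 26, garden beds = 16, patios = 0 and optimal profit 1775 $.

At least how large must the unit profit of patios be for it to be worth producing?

Check each constraint at x*: soil 158/174 (slack 16); mulch 126/126 (tight); crew 194/194 (tight).
Since soil is not tight, its dual is 0.
Dual feasibility on the basic columns requires 3·y_mulch + 5·y_crew = 45.5, 3·y_mulch + 4·y_crew = 37.
This yields shadow prices y_mulch = 1, y_crew = 8.5.
patios enters the basis when its profit ≥ yᵀa₃ = 1·3 + 8.5·4 = 37.

37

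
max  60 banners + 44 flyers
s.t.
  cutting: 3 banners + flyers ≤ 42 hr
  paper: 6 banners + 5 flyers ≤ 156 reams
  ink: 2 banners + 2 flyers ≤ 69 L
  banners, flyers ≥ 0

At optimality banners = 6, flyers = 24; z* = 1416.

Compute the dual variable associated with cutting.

At the optimum: cutting uses 42 of 42 (binding); paper uses 156 of 156 (binding); ink uses 60 of 69 (slack = 9).
Slack constraints have shadow price 0 (complementary slackness).
Dual feasibility on the basic columns requires 3·y_cutting + 6·y_paper = 60, 1·y_cutting + 5·y_paper = 44.
Solving: y_cutting = 4, y_paper = 8.
Shadow price of cutting = 4.

4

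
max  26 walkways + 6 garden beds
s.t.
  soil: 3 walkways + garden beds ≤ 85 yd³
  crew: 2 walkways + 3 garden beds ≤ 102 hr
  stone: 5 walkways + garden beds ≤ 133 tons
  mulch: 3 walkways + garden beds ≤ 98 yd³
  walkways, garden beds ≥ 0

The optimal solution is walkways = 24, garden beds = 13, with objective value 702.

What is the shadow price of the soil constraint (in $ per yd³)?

2

At the optimum: soil uses 85 of 85 (binding); crew uses 87 of 102 (slack = 15); stone uses 133 of 133 (binding); mulch uses 85 of 98 (slack = 13).
By complementary slackness, y = 0 for the non-binding constraints.
Dual feasibility on the basic columns requires 3·y_soil + 5·y_stone = 26, 1·y_soil + 1·y_stone = 6.
This yields shadow prices y_soil = 2, y_stone = 4.
Shadow price of soil = 2.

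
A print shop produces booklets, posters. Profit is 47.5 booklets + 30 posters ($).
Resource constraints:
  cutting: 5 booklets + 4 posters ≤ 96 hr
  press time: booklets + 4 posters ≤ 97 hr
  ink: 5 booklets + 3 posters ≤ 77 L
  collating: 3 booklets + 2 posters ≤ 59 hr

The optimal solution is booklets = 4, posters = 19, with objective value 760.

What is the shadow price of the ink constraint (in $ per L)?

At the optimum: cutting uses 96 of 96 (binding); press time uses 80 of 97 (slack = 17); ink uses 77 of 77 (binding); collating uses 50 of 59 (slack = 9).
By complementary slackness, y = 0 for the non-binding constraints.
Dual feasibility on the basic columns requires 5·y_cutting + 5·y_ink = 47.5, 4·y_cutting + 3·y_ink = 30.
→ y_cutting = 1.5 and y_ink = 8.
Shadow price of ink = 8.

8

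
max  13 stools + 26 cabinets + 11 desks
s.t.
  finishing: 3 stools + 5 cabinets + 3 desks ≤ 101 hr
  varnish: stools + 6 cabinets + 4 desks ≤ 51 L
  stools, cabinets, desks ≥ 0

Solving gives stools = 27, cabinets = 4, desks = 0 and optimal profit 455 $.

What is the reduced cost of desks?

-5

At the optimum: finishing uses 101 of 101 (binding); varnish uses 51 of 51 (binding).
From A_Bᵀ y = c: 3·y_finishing + 1·y_varnish = 13; 5·y_finishing + 6·y_varnish = 26.
Solving: y_finishing = 4, y_varnish = 1.
Reduced cost of desks: c₃ − yᵀa₃ = 11 − (4·3 + 1·4) = 11 − 16 = -5.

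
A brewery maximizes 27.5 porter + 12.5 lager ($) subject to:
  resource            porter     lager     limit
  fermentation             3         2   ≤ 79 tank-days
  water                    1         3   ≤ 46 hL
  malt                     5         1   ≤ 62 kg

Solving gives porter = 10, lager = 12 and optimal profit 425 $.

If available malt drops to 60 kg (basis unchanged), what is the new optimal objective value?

415

Binding: water and malt. Non-binding: fermentation (25 unused).
Slack constraints have shadow price 0 (complementary slackness).
From A_Bᵀ y = c: 1·y_water + 5·y_malt = 27.5; 3·y_water + 1·y_malt = 12.5.
→ y_water = 2.5 and y_malt = 5.
Δz = y_malt·Δb = 5 × (-2) = -10, so new z* = 425 − 10 = 415.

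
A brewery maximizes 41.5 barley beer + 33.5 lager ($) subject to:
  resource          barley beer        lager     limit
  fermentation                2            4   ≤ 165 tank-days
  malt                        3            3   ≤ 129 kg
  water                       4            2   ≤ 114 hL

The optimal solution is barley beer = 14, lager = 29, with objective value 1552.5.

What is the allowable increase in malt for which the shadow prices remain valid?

10.5

Binding constraints: malt, water. The basis is B = [[3,3],[4,2]] with det -6.
Per unit increase in malt, x* moves by d = (-0.3333, 0.6667).
The basis stays optimal until fermentation becomes binding; allowable increase = 10.5 kg.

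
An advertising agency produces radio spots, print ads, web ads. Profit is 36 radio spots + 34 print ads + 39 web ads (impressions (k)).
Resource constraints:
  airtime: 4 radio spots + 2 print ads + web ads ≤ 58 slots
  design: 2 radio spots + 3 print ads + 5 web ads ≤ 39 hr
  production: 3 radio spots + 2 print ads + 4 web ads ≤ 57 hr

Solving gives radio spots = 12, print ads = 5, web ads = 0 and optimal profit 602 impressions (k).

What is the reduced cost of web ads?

Binding: airtime and design. Non-binding: production (11 unused).
Slack constraints have shadow price 0 (complementary slackness).
The binding rows give the dual system: 4·y_airtime + 2·y_design = 36 and 2·y_airtime + 3·y_design = 34.
Solving: y_airtime = 5, y_design = 8.
Reduced cost of web ads: c₃ − yᵀa₃ = 39 − (5·1 + 8·5) = 39 − 45 = -6.

-6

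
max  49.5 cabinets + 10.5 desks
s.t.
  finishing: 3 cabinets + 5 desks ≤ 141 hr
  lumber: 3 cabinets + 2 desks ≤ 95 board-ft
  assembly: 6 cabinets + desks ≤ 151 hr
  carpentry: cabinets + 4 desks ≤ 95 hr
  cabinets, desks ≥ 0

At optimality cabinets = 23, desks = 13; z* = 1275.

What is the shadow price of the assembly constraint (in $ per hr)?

At the optimum: finishing uses 134 of 141 (slack = 7); lumber uses 95 of 95 (binding); assembly uses 151 of 151 (binding); carpentry uses 75 of 95 (slack = 20).
By complementary slackness, y = 0 for the non-binding constraints.
Dual feasibility on the basic columns requires 3·y_lumber + 6·y_assembly = 49.5, 2·y_lumber + 1·y_assembly = 10.5.
This yields shadow prices y_lumber = 1.5, y_assembly = 7.5.
Shadow price of assembly = 7.5.

7.5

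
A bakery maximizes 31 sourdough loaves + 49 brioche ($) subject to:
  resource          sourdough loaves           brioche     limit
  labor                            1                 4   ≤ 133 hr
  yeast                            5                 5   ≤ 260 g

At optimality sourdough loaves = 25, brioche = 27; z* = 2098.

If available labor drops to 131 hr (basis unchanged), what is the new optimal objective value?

Check each constraint at x*: labor 133/133 (tight); yeast 260/260 (tight).
From A_Bᵀ y = c: 1·y_labor + 5·y_yeast = 31; 4·y_labor + 5·y_yeast = 49.
This yields shadow prices y_labor = 6, y_yeast = 5.
Δz = y_labor·Δb = 6 × (-2) = -12, so new z* = 2098 − 12 = 2086.

2086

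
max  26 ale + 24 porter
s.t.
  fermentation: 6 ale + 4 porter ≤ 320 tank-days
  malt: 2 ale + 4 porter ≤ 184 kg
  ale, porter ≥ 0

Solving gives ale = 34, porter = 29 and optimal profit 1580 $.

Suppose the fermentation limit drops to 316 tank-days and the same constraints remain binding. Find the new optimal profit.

Both fermentation and malt are binding at x*.
Dual feasibility on the basic columns requires 6·y_fermentation + 2·y_malt = 26, 4·y_fermentation + 4·y_malt = 24.
This yields shadow prices y_fermentation = 3.5, y_malt = 2.5.
Δz = y_fermentation·Δb = 3.5 × (-4) = -14, so new z* = 1580 − 14 = 1566.

1566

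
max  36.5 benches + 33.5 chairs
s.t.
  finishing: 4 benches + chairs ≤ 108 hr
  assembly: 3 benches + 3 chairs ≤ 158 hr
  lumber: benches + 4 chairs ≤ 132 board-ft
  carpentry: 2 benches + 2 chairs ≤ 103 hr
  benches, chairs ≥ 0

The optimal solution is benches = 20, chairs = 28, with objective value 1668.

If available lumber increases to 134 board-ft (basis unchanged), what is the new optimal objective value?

1681

Binding: finishing and lumber. Non-binding: assembly (14 unused), carpentry (7 unused).
Since assembly, carpentry are not tight, their duals are 0.
The binding rows give the dual system: 4·y_finishing + 1·y_lumber = 36.5 and 1·y_finishing + 4·y_lumber = 33.5.
Solving: y_finishing = 7.5, y_lumber = 6.5.
Δz = y_lumber·Δb = 6.5 × (2) = 13, so new z* = 1668 + 13 = 1681.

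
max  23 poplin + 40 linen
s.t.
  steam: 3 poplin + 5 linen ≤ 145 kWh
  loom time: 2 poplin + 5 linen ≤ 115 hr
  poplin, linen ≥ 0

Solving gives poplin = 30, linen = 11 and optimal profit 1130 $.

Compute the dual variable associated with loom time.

1

Check each constraint at x*: steam 145/145 (tight); loom time 115/115 (tight).
From A_Bᵀ y = c: 3·y_steam + 2·y_loom time = 23; 5·y_steam + 5·y_loom time = 40.
Solving: y_steam = 7, y_loom time = 1.
Shadow price of loom time = 1.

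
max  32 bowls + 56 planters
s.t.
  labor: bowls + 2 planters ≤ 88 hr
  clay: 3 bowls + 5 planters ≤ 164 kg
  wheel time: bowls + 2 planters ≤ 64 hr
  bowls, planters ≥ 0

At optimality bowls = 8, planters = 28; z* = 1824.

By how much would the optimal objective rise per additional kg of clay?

Check each constraint at x*: labor 64/88 (slack 24); clay 164/164 (tight); wheel time 64/64 (tight).
By complementary slackness, y = 0 for the non-binding constraint.
The binding rows give the dual system: 3·y_clay + 1·y_wheel time = 32 and 5·y_clay + 2·y_wheel time = 56.
→ y_clay = 8 and y_wheel time = 8.
Shadow price of clay = 8.

8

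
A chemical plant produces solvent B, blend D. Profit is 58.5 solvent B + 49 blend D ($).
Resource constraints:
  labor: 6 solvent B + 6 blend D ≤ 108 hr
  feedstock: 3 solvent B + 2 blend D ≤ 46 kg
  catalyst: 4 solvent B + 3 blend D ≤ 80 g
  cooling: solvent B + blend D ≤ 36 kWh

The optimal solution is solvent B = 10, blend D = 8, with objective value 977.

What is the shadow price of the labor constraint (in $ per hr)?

5

Check each constraint at x*: labor 108/108 (tight); feedstock 46/46 (tight); catalyst 64/80 (slack 16); cooling 18/36 (slack 18).
By complementary slackness, y = 0 for the non-binding constraints.
The binding rows give the dual system: 6·y_labor + 3·y_feedstock = 58.5 and 6·y_labor + 2·y_feedstock = 49.
Solving: y_labor = 5, y_feedstock = 9.5.
Shadow price of labor = 5.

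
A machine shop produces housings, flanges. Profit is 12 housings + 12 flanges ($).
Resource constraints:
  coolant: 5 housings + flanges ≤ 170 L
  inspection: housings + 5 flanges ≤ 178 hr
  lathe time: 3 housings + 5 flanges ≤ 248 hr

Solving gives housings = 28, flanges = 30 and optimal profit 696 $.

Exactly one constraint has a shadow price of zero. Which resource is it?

lathe time

coolant: 170/170 (binding)
inspection: 178/178 (binding)
lathe time: 234/248 (slack 14)
By complementary slackness, a constraint with positive slack has shadow price 0 → lathe time.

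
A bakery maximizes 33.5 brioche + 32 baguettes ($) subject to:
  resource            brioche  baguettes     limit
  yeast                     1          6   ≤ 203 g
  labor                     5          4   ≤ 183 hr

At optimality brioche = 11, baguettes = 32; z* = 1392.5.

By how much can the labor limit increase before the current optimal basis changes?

Binding constraints: yeast, labor. The basis is B = [[1,6],[5,4]] with det -26.
Per unit increase in labor, x* moves by d = (0.2308, -0.0385).
The basis stays optimal until baguettes reaches 0; allowable increase = 832 hr.

832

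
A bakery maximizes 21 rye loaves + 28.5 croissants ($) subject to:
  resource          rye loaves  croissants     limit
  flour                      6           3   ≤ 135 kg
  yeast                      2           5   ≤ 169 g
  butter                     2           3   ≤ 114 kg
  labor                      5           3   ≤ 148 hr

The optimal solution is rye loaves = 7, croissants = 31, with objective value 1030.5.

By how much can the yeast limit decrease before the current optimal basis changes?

Binding constraints: flour, yeast. The basis is B = [[6,3],[2,5]] with det 24.
Per unit decrease in yeast, x* moves by d = (0.125, -0.25).
The basis stays optimal until croissants reaches 0; allowable decrease = 124 g.

124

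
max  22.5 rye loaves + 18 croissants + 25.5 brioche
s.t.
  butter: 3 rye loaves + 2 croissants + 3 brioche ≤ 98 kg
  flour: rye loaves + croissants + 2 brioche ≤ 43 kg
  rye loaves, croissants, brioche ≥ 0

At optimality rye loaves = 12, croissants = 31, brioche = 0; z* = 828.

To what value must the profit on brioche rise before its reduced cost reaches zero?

At the optimum: butter uses 98 of 98 (binding); flour uses 43 of 43 (binding).
The binding rows give the dual system: 3·y_butter + 1·y_flour = 22.5 and 2·y_butter + 1·y_flour = 18.
→ y_butter = 4.5 and y_flour = 9.
brioche enters the basis when its profit ≥ yᵀa₃ = 4.5·3 + 9·2 = 31.5.

31.5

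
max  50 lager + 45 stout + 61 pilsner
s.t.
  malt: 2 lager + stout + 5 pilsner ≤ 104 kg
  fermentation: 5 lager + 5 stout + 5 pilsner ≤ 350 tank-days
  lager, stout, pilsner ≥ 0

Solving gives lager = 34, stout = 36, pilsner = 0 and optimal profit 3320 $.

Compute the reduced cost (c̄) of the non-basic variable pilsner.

-4

At the optimum: malt uses 104 of 104 (binding); fermentation uses 350 of 350 (binding).
Dual feasibility on the basic columns requires 2·y_malt + 5·y_fermentation = 50, 1·y_malt + 5·y_fermentation = 45.
→ y_malt = 5 and y_fermentation = 8.
Reduced cost of pilsner: c₃ − yᵀa₃ = 61 − (5·5 + 8·5) = 61 − 65 = -4.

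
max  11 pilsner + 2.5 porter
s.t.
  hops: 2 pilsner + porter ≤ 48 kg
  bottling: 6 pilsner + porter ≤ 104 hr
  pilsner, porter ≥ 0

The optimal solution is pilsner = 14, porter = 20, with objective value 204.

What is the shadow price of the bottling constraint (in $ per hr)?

1.5

Both hops and bottling are binding at x*.
Dual feasibility on the basic columns requires 2·y_hops + 6·y_bottling = 11, 1·y_hops + 1·y_bottling = 2.5.
Solving: y_hops = 1, y_bottling = 1.5.
Shadow price of bottling = 1.5.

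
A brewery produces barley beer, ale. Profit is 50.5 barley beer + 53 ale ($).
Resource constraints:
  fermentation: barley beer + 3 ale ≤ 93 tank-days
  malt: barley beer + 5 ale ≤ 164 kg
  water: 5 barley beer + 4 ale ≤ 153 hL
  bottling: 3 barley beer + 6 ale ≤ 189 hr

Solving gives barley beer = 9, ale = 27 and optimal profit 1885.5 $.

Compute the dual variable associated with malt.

0

Check each constraint at x*: fermentation 90/93 (slack 3); malt 144/164 (slack 20); water 153/153 (tight); bottling 189/189 (tight).
Slack constraints have shadow price 0 (complementary slackness).
The binding rows give the dual system: 5·y_water + 3·y_bottling = 50.5 and 4·y_water + 6·y_bottling = 53.
This yields shadow prices y_water = 8, y_bottling = 3.5.
Shadow price of malt = 0.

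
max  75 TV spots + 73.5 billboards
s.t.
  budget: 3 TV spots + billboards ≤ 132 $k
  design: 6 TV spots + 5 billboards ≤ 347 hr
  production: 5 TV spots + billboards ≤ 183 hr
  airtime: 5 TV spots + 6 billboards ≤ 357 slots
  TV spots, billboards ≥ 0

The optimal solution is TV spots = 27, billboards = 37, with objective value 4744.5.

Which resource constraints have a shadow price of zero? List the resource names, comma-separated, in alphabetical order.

budget: 118/132 (slack 14)
design: 347/347 (binding)
production: 172/183 (slack 11)
airtime: 357/357 (binding)
By complementary slackness, a constraint with positive slack has shadow price 0 → budget, production.

budget, production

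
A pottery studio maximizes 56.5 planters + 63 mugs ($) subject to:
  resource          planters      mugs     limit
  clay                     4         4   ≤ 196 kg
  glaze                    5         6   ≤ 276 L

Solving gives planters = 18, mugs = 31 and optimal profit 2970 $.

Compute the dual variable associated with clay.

Check each constraint at x*: clay 196/196 (tight); glaze 276/276 (tight).
From A_Bᵀ y = c: 4·y_clay + 5·y_glaze = 56.5; 4·y_clay + 6·y_glaze = 63.
Solving: y_clay = 6, y_glaze = 6.5.
Shadow price of clay = 6.

6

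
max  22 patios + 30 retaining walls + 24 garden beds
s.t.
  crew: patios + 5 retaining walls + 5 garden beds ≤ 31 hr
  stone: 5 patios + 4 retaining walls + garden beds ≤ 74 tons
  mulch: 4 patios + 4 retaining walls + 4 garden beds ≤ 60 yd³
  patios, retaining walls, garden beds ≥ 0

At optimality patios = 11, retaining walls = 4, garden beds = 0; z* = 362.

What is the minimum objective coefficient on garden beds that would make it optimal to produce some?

30

Binding: crew and mulch. Non-binding: stone (3 unused).
Since stone is not tight, its dual is 0.
The binding rows give the dual system: 1·y_crew + 4·y_mulch = 22 and 5·y_crew + 4·y_mulch = 30.
Solving: y_crew = 2, y_mulch = 5.
garden beds enters the basis when its profit ≥ yᵀa₃ = 2·5 + 5·4 = 30.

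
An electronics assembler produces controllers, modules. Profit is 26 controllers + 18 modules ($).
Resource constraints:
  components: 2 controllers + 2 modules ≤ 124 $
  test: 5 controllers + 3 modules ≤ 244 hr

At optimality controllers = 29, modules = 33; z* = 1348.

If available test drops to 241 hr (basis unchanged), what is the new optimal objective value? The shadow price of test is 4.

Δb = -3, so new z* = 1348 + (4)·(-3) = 1348 − 12 = 1336.

1336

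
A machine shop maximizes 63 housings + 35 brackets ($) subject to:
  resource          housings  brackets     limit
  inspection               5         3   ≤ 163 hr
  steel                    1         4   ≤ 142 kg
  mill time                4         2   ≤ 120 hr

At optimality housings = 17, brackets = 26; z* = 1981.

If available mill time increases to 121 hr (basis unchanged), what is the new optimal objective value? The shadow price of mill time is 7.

Δb = 1, so new z* = 1981 + (7)·(1) = 1981 + 7 = 1988.

1988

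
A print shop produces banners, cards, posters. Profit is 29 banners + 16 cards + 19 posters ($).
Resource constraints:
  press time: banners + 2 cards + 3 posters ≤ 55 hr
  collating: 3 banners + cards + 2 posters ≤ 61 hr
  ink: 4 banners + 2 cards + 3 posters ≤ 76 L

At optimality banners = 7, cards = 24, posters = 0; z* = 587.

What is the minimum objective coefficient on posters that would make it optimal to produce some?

At the optimum: press time uses 55 of 55 (binding); collating uses 45 of 61 (slack = 16); ink uses 76 of 76 (binding).
Since collating is not tight, its dual is 0.
The binding rows give the dual system: 1·y_press time + 4·y_ink = 29 and 2·y_press time + 2·y_ink = 16.
→ y_press time = 1 and y_ink = 7.
posters enters the basis when its profit ≥ yᵀa₃ = 1·3 + 7·3 = 24.

24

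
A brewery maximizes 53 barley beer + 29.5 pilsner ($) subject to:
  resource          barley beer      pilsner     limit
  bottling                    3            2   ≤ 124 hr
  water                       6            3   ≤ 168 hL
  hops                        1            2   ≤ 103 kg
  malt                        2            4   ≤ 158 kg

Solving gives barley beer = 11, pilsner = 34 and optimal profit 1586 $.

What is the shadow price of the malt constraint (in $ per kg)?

1

At the optimum: bottling uses 101 of 124 (slack = 23); water uses 168 of 168 (binding); hops uses 79 of 103 (slack = 24); malt uses 158 of 158 (binding).
Since bottling, hops are not tight, their duals are 0.
From A_Bᵀ y = c: 6·y_water + 2·y_malt = 53; 3·y_water + 4·y_malt = 29.5.
Solving: y_water = 8.5, y_malt = 1.
Shadow price of malt = 1.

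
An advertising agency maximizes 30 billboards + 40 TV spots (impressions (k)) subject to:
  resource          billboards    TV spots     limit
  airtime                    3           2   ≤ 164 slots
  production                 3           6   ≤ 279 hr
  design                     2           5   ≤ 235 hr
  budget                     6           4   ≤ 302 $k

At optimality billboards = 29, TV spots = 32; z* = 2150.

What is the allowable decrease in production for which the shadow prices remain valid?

Binding constraints: production, budget. The basis is B = [[3,6],[6,4]] with det -24.
Per unit decrease in production, x* moves by d = (0.1667, -0.25).
The basis stays optimal until TV spots reaches 0; allowable decrease = 128 hr.

128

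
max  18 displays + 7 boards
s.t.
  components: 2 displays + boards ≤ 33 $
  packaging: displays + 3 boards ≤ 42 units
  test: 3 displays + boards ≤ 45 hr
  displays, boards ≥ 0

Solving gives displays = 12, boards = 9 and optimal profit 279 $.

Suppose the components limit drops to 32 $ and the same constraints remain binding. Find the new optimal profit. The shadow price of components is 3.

276

Δb = -1, so new z* = 279 + (3)·(-1) = 279 − 3 = 276.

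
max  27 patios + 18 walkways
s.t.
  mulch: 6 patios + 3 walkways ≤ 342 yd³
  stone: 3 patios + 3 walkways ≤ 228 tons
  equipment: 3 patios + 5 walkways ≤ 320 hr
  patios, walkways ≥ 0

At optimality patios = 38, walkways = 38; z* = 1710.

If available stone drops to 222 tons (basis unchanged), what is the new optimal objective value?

Binding: mulch and stone. Non-binding: equipment (16 unused).
Slack constraints have shadow price 0 (complementary slackness).
The binding rows give the dual system: 6·y_mulch + 3·y_stone = 27 and 3·y_mulch + 3·y_stone = 18.
This yields shadow prices y_mulch = 3, y_stone = 3.
Δz = y_stone·Δb = 3 × (-6) = -18, so new z* = 1710 − 18 = 1692.

1692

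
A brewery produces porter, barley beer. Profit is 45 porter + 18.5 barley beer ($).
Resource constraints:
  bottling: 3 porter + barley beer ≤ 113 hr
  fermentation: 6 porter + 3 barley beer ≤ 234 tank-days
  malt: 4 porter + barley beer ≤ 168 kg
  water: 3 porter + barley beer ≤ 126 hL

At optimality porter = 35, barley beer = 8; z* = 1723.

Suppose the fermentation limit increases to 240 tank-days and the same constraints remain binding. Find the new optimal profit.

Binding: bottling and fermentation. Non-binding: malt (20 unused), water (13 unused).
Slack constraints have shadow price 0 (complementary slackness).
Dual feasibility on the basic columns requires 3·y_bottling + 6·y_fermentation = 45, 1·y_bottling + 3·y_fermentation = 18.5.
→ y_bottling = 8 and y_fermentation = 3.5.
Δz = y_fermentation·Δb = 3.5 × (6) = 21, so new z* = 1723 + 21 = 1744.

1744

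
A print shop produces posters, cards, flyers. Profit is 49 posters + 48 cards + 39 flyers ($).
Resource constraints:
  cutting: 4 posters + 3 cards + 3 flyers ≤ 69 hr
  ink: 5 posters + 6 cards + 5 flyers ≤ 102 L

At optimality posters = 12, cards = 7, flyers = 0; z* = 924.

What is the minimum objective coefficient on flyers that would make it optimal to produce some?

43

Both cutting and ink are binding at x*.
Dual feasibility on the basic columns requires 4·y_cutting + 5·y_ink = 49, 3·y_cutting + 6·y_ink = 48.
→ y_cutting = 6 and y_ink = 5.
flyers enters the basis when its profit ≥ yᵀa₃ = 6·3 + 5·5 = 43.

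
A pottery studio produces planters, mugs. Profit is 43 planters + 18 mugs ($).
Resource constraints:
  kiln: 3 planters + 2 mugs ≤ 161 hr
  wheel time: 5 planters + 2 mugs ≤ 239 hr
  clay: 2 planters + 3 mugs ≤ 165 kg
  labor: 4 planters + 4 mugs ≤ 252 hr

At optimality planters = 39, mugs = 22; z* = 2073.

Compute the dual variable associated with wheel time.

8

Binding: kiln and wheel time. Non-binding: clay (21 unused), labor (8 unused).
Since clay, labor are not tight, their duals are 0.
The binding rows give the dual system: 3·y_kiln + 5·y_wheel time = 43 and 2·y_kiln + 2·y_wheel time = 18.
→ y_kiln = 1 and y_wheel time = 8.
Shadow price of wheel time = 8.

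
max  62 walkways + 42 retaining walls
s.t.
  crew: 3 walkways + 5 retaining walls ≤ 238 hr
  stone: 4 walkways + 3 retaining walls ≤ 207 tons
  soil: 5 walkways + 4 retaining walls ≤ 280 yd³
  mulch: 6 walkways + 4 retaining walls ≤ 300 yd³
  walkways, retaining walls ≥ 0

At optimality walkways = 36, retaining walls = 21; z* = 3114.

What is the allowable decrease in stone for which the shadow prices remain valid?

Binding constraints: stone, mulch. The basis is B = [[4,3],[6,4]] with det -2.
Per unit decrease in stone, x* moves by d = (2, -3).
The basis stays optimal until retaining walls reaches 0; allowable decrease = 7 tons.

7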